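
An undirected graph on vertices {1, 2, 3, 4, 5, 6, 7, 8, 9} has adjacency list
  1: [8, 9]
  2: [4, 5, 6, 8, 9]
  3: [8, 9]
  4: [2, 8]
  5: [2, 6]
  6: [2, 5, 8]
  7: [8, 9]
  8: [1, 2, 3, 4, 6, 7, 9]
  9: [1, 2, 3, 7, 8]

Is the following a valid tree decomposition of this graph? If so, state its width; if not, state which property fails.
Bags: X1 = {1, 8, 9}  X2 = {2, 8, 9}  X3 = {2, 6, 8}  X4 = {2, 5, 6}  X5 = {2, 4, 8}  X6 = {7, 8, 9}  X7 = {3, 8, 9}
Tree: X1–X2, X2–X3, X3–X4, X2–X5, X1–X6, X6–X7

Every vertex of G appears in some bag (union = {1, 2, 3, 4, 5, 6, 7, 8, 9}); every edge is covered by a bag; and for each vertex v the set of bags containing v is connected in the bag tree. The decomposition is therefore valid. The largest bag has 3 vertices, so the width is 2.

Yes; width 2.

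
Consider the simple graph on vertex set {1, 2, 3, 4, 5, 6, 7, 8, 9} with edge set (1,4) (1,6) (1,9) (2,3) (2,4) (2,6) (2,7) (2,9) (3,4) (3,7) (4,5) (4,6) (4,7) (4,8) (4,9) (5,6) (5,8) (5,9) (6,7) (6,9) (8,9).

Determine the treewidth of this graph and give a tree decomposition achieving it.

Each bag holds 4 vertices, so the decomposition has width 3, which upper-bounds the treewidth. Conversely, {4, 5, 8, 9} is a clique of size 4, and the vertices of any clique must share a bag in every tree decomposition; so some bag has ≥ 4 vertices and tw(G) ≥ 3. Combining the bounds, tw(G) = 3.

Treewidth 3.
One optimal decomposition is:
Bags: B1 = {2, 4, 6, 7}  B2 = {2, 4, 6, 9}  B3 = {4, 5, 6, 9}  B4 = {4, 5, 8, 9}  B5 = {1, 4, 6, 9}  B6 = {2, 3, 4, 7}
Tree: B1–B2, B2–B3, B3–B4, B2–B5, B1–B6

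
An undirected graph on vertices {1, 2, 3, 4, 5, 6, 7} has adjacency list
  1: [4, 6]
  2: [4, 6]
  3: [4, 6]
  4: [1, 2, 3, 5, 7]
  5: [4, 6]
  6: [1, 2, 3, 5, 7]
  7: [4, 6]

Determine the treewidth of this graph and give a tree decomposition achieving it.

Each bag holds 3 vertices, so the decomposition has width 2, which upper-bounds the treewidth. Since 4–3–6–7–4 is a cycle in G, G is not acyclic. Forests are exactly the graphs of treewidth ≤ 1, so tw(G) ≥ 2. Hence tw(G) = 2 exactly.

Treewidth 2.
Bags: B1 = {3, 4, 6}  B2 = {4, 6, 7}  B3 = {2, 4, 6}  B4 = {1, 4, 6}  B5 = {4, 5, 6}
Tree: B1–B2, B2–B3, B3–B4, B4–B5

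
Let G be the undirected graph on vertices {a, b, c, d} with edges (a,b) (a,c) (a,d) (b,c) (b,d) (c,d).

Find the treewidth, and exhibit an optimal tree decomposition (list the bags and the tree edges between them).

Treewidth 3.
One such decomposition:
Bags: B1 = {a, b, c, d}
Tree: (single bag)

With just one bag of size 4, the width is 4 − 1 = 3, so tw(G) ≤ 3. On the other hand G contains the 4-clique {a, b, c, d}. A clique must lie in a single bag of any decomposition, so no decomposition can have width below 3. Therefore the treewidth is 3.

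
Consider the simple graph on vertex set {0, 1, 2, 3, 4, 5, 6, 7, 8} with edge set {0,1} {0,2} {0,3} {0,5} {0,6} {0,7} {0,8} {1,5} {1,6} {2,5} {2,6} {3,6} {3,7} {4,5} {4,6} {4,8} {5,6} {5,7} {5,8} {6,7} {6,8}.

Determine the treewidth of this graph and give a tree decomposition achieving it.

Treewidth 3.
One such decomposition:
Bags: B1 = {0, 5, 6, 8}  B2 = {0, 2, 5, 6}  B3 = {0, 5, 6, 7}  B4 = {0, 3, 6, 7}  B5 = {4, 5, 6, 8}  B6 = {0, 1, 5, 6}
Tree: B1–B2, B2–B3, B3–B4, B1–B5, B2–B6

Each bag holds 4 vertices, so the decomposition has width 3, which upper-bounds the treewidth. Conversely, {0, 3, 6, 7} is a clique of size 4, and the vertices of any clique must share a bag in every tree decomposition; so some bag has ≥ 4 vertices and tw(G) ≥ 3. The upper and lower bounds meet at 3, so that is the treewidth.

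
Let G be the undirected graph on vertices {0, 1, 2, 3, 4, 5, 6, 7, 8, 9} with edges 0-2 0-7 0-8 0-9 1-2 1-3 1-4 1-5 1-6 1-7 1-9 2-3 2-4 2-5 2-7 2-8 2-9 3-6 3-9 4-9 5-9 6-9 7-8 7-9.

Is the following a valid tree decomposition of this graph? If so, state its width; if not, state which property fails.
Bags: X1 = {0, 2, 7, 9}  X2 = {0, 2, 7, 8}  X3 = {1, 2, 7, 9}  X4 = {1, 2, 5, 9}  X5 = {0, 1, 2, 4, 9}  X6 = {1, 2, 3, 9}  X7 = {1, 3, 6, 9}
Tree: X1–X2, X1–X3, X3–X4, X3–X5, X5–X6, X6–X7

No — bags containing vertex 0 are not connected in the tree.

A tree decomposition must satisfy three properties: every vertex lies in some bag; for every edge, both endpoints lie together in some bag; and for every vertex, the bags containing it form a connected subtree. Here bags containing vertex 0 are not connected in the tree, so the decomposition is invalid.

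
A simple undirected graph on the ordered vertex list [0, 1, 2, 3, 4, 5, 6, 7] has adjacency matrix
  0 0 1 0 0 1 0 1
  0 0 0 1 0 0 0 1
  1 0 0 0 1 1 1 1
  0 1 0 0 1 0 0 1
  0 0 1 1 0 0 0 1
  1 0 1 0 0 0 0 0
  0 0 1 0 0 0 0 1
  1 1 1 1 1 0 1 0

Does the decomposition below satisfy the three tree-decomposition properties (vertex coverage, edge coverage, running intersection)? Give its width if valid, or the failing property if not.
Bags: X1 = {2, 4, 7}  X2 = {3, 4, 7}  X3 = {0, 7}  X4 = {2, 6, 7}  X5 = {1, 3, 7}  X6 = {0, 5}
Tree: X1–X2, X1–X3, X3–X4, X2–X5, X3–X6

A tree decomposition must satisfy three properties: every vertex lies in some bag; for every edge, both endpoints lie together in some bag; and for every vertex, the bags containing it form a connected subtree. Here edge (2,0) lies in no bag, so the decomposition is invalid.

No — edge (2,0) lies in no bag.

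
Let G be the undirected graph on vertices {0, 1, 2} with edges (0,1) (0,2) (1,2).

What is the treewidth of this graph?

2

A width-2 tree decomposition is:
Bags: B1 = {0, 1, 2}
Tree: (single bag)
With just one bag of size 3, the width is 3 − 1 = 2, so tw(G) ≤ 2. Conversely, {0, 1, 2} is a clique of size 3, and the vertices of any clique must share a bag in every tree decomposition; so some bag has ≥ 3 vertices and tw(G) ≥ 2. Therefore the treewidth is 2.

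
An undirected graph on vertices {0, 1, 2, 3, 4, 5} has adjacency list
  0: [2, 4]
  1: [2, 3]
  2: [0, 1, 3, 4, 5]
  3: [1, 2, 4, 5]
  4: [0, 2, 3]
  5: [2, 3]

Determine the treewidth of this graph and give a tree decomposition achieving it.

The largest bag has 3 vertices, giving width 2; this decomposition certifies tw(G) ≤ 2. On the other hand G contains the 3-clique {0, 2, 4}. A clique must lie in a single bag of any decomposition, so no decomposition can have width below 2. Therefore the treewidth is 2.

Treewidth 2.
One optimal decomposition is:
Bags: B1 = {0, 2, 4}  B2 = {2, 3, 4}  B3 = {1, 2, 3}  B4 = {2, 3, 5}
Tree: B1–B2, B2–B3, B3–B4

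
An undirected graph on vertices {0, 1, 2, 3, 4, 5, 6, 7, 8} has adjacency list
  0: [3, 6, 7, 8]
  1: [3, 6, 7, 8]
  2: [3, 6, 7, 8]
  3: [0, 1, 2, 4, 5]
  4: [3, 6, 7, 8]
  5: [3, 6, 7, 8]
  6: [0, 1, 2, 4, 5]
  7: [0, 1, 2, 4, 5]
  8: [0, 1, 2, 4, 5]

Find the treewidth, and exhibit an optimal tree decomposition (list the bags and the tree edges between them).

The largest bag has 5 vertices, giving width 4; this decomposition certifies tw(G) ≤ 4. For the lower bound: the 5 vertex sets {1,8}, {0,7}, {2,6}, {3}, {4} are disjoint, each induces a connected subgraph, and every pair is joined by at least one edge of G. Contracting each set to a single vertex therefore yields K_{5} as a minor, and since treewidth is minor-monotone, tw(G) ≥ tw(K_{5}) = 4. Therefore the treewidth is 4.

Treewidth 4.
One such decomposition:
Bags: B1 = {1, 3, 6, 7, 8}  B2 = {0, 3, 6, 7, 8}  B3 = {2, 3, 6, 7, 8}  B4 = {3, 4, 6, 7, 8}  B5 = {3, 5, 6, 7, 8}
Tree: B1–B2, B2–B3, B3–B4, B4–B5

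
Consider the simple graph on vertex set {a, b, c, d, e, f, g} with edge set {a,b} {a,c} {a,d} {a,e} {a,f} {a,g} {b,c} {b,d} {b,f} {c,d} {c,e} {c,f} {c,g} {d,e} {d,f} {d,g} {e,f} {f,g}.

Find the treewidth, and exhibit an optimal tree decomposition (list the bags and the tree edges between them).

Treewidth 4.
One such decomposition:
Bags: B1 = {a, c, d, f, g}  B2 = {a, c, d, e, f}  B3 = {a, b, c, d, f}
Tree: B1–B2, B2–B3

The largest bag has 5 vertices, giving width 4; this decomposition certifies tw(G) ≤ 4. Conversely, {a, c, d, f, g} is a clique of size 5, and the vertices of any clique must share a bag in every tree decomposition; so some bag has ≥ 5 vertices and tw(G) ≥ 4. Hence tw(G) = 4 exactly.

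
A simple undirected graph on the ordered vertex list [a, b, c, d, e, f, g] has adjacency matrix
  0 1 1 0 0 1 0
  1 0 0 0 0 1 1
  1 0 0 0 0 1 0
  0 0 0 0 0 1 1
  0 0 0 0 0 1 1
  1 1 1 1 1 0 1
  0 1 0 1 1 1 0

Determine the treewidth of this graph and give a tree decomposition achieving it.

Treewidth 2.
One optimal decomposition is:
Bags: B1 = {a, c, f}  B2 = {a, b, f}  B3 = {b, f, g}  B4 = {d, f, g}  B5 = {e, f, g}
Tree: B1–B2, B2–B3, B3–B4, B4–B5

Every bag has size at most 3, so the width is 3 − 1 = 2 and tw(G) ≤ 2. Conversely, {d, f, g} is a clique of size 3, and the vertices of any clique must share a bag in every tree decomposition; so some bag has ≥ 3 vertices and tw(G) ≥ 2. Hence tw(G) = 2 exactly.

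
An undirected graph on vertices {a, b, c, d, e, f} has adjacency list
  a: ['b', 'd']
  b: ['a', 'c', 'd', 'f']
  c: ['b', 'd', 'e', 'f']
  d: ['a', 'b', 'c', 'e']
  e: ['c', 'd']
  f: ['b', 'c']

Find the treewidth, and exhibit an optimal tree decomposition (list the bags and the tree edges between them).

Every bag has size at most 3, so the width is 3 − 1 = 2 and tw(G) ≤ 2. On the other hand G contains the 3-clique {c, d, e}. A clique must lie in a single bag of any decomposition, so no decomposition can have width below 2. Therefore the treewidth is 2.

Treewidth 2.
One optimal decomposition is:
Bags: B1 = {b, c, f}  B2 = {b, c, d}  B3 = {c, d, e}  B4 = {a, b, d}
Tree: B1–B2, B2–B3, B2–B4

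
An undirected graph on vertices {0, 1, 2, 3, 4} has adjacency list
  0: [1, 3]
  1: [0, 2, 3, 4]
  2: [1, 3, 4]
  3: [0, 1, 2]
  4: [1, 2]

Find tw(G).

2

A width-2 tree decomposition is:
Bags: B1 = {0, 1, 3}  B2 = {1, 2, 3}  B3 = {1, 2, 4}
Tree: B1–B2, B2–B3
Every bag has size at most 3, so the width is 3 − 1 = 2 and tw(G) ≤ 2. For the lower bound, the 3 vertices {0, 1, 3} are pairwise adjacent, and any tree decomposition puts a clique entirely inside one bag — forcing width ≥ 2. Combining the bounds, tw(G) = 2.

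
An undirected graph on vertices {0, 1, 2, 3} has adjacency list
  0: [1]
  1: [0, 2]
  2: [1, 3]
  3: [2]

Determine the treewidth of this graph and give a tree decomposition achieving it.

The largest bag has 2 vertices, giving width 1; this decomposition certifies tw(G) ≤ 1. Since G has at least one edge (e.g. 2–1), it is not an edgeless graph, so tw(G) ≥ 1. The upper and lower bounds meet at 1, so that is the treewidth.

Treewidth 1.
Bags: B1 = {1, 2}  B2 = {2, 3}  B3 = {0, 1}
Tree: B1–B2, B1–B3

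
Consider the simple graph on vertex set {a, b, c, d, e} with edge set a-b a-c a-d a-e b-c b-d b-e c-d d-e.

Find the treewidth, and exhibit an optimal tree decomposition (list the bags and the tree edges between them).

Every bag has size at most 4, so the width is 4 − 1 = 3 and tw(G) ≤ 3. On the other hand G contains the 4-clique {a, b, d, e}. A clique must lie in a single bag of any decomposition, so no decomposition can have width below 3. The upper and lower bounds meet at 3, so that is the treewidth.

Treewidth 3.
One such decomposition:
Bags: B1 = {a, b, c, d}  B2 = {a, b, d, e}
Tree: B1–B2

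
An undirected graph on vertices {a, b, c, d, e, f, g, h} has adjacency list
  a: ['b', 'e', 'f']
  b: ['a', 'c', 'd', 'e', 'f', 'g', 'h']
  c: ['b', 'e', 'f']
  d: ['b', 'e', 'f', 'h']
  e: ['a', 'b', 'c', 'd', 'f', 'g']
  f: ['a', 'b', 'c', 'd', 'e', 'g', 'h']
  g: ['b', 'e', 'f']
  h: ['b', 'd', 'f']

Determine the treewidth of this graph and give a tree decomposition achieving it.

Each bag holds 4 vertices, so the decomposition has width 3, which upper-bounds the treewidth. On the other hand G contains the 4-clique {b, d, e, f}. A clique must lie in a single bag of any decomposition, so no decomposition can have width below 3. The upper and lower bounds meet at 3, so that is the treewidth.

Treewidth 3.
One such decomposition:
Bags: B1 = {b, d, e, f}  B2 = {b, c, e, f}  B3 = {a, b, e, f}  B4 = {b, d, f, h}  B5 = {b, e, f, g}
Tree: B1–B2, B1–B3, B1–B4, B2–B5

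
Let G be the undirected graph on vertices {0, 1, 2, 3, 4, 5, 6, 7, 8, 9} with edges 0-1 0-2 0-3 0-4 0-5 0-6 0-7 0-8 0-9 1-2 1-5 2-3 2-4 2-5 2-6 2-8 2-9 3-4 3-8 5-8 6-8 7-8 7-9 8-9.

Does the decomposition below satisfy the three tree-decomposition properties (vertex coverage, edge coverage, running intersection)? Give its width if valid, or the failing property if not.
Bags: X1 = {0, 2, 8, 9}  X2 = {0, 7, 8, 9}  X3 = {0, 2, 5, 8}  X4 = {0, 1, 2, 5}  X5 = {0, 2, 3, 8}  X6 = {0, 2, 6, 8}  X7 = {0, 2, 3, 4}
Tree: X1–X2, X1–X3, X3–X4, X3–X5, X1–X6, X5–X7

Yes; width 3.

Every vertex of G appears in some bag (union = {0, 1, 2, 3, 4, 5, 6, 7, 8, 9}); every edge is covered by a bag; and for each vertex v the set of bags containing v is connected in the bag tree. The decomposition is therefore valid. The largest bag has 4 vertices, so the width is 3.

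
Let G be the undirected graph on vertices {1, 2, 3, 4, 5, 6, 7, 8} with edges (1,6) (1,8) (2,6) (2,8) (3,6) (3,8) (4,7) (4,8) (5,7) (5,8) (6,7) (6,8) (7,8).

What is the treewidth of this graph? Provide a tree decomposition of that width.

Treewidth 2.
One optimal decomposition is:
Bags: B1 = {6, 7, 8}  B2 = {2, 6, 8}  B3 = {1, 6, 8}  B4 = {4, 7, 8}  B5 = {5, 7, 8}  B6 = {3, 6, 8}
Tree: B1–B2, B2–B3, B1–B4, B1–B5, B2–B6

The largest bag has 3 vertices, giving width 2; this decomposition certifies tw(G) ≤ 2. For the lower bound, the 3 vertices {4, 7, 8} are pairwise adjacent, and any tree decomposition puts a clique entirely inside one bag — forcing width ≥ 2. The upper and lower bounds meet at 2, so that is the treewidth.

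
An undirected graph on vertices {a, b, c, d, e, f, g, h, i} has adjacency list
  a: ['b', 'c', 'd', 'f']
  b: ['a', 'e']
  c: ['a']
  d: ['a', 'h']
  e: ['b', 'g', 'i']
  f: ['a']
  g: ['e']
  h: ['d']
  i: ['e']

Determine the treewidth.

1

A width-1 tree decomposition is:
Bags: B1 = {a, c}  B2 = {a, f}  B3 = {a, d}  B4 = {a, b}  B5 = {d, h}  B6 = {b, e}  B7 = {e, i}  B8 = {e, g}
Tree: B1–B2, B2–B3, B3–B4, B3–B5, B4–B6, B6–B7, B7–B8
The largest bag has 2 vertices, giving width 1; this decomposition certifies tw(G) ≤ 1. G has an edge, so its treewidth is at least 1. Hence tw(G) = 1 exactly.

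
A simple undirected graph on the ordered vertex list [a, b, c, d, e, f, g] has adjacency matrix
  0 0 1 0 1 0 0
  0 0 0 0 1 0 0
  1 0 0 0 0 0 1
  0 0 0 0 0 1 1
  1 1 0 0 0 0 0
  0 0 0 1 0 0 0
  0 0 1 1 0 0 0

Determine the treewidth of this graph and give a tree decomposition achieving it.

Treewidth 1.
One such decomposition:
Bags: B1 = {d, f}  B2 = {d, g}  B3 = {c, g}  B4 = {a, c}  B5 = {a, e}  B6 = {b, e}
Tree: B1–B2, B2–B3, B3–B4, B4–B5, B5–B6

Every bag has size at most 2, so the width is 2 − 1 = 1 and tw(G) ≤ 1. G has an edge, so its treewidth is at least 1. Combining the bounds, tw(G) = 1.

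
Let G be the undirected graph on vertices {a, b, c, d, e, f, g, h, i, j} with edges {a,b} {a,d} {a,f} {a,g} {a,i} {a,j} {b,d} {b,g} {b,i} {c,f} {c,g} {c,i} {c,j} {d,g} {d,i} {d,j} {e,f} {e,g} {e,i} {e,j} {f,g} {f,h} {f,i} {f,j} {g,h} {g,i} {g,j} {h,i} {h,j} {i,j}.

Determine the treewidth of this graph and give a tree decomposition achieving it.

Each bag holds 5 vertices, so the decomposition has width 4, which upper-bounds the treewidth. Conversely, {a, d, g, i, j} is a clique of size 5, and the vertices of any clique must share a bag in every tree decomposition; so some bag has ≥ 5 vertices and tw(G) ≥ 4. Combining the bounds, tw(G) = 4.

Treewidth 4.
One optimal decomposition is:
Bags: B1 = {a, f, g, i, j}  B2 = {a, d, g, i, j}  B3 = {c, f, g, i, j}  B4 = {a, b, d, g, i}  B5 = {e, f, g, i, j}  B6 = {f, g, h, i, j}
Tree: B1–B2, B1–B3, B2–B4, B1–B5, B3–B6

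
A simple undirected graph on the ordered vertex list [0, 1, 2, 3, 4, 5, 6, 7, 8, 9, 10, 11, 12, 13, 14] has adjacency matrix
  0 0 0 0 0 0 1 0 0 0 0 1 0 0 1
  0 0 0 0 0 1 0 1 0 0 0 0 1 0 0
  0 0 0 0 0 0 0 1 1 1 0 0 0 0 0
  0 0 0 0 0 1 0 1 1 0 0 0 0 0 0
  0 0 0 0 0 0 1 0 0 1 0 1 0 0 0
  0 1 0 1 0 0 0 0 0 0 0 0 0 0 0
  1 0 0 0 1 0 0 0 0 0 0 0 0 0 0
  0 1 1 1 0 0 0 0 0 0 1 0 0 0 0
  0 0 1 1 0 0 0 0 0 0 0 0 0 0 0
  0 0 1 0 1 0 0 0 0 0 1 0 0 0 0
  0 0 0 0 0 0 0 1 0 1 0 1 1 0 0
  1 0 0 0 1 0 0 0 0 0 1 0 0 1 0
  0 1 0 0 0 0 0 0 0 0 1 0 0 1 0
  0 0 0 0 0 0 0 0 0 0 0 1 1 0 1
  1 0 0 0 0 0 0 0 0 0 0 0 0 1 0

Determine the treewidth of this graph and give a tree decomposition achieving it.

Treewidth 3.
Bags: B1 = {0, 4, 6, 14}  B2 = {0, 4, 11, 14}  B3 = {4, 11, 13, 14}  B4 = {4, 9, 11, 13}  B5 = {9, 10, 11, 13}  B6 = {9, 10, 12, 13}  B7 = {2, 9, 10, 12}  B8 = {2, 7, 10, 12}  B9 = {1, 2, 7, 12}  B10 = {1, 2, 7, 8}  B11 = {1, 3, 7, 8}  B12 = {1, 3, 5, 8}
Tree: B1–B2, B2–B3, B3–B4, B4–B5, B5–B6, B6–B7, B7–B8, B8–B9, B9–B10, B10–B11, B11–B12

The largest bag has 4 vertices, giving width 3; this decomposition certifies tw(G) ≤ 3. For the lower bound: the 4 vertex sets {0,6,14}, {4}, {11}, {9,10,12,13} are disjoint, each induces a connected subgraph, and every pair is joined by at least one edge of G. Contracting each set to a single vertex therefore yields K_{4} as a minor, and since treewidth is minor-monotone, tw(G) ≥ tw(K_{4}) = 3. Combining the bounds, tw(G) = 3.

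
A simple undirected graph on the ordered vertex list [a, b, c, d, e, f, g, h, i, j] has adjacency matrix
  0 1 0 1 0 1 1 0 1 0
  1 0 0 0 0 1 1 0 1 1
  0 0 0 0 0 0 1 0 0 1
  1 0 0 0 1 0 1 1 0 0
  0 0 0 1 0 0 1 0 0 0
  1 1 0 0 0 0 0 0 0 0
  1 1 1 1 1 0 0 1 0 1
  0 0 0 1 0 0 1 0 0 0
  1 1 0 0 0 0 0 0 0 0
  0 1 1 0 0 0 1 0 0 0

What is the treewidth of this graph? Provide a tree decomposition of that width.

Every bag has size at most 3, so the width is 3 − 1 = 2 and tw(G) ≤ 2. For the lower bound, the 3 vertices {d, e, g} are pairwise adjacent, and any tree decomposition puts a clique entirely inside one bag — forcing width ≥ 2. Therefore the treewidth is 2.

Treewidth 2.
One such decomposition:
Bags: B1 = {a, d, g}  B2 = {a, b, g}  B3 = {b, g, j}  B4 = {a, b, f}  B5 = {c, g, j}  B6 = {d, g, h}  B7 = {a, b, i}  B8 = {d, e, g}
Tree: B1–B2, B2–B3, B2–B4, B3–B5, B1–B6, B2–B7, B1–B8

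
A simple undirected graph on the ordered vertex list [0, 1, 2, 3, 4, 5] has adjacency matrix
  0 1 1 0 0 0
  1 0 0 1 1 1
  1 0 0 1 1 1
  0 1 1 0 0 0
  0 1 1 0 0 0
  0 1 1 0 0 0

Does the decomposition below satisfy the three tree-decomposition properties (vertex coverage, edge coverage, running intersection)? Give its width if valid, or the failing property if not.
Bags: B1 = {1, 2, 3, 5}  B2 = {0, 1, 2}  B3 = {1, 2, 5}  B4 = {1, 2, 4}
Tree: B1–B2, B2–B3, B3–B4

A tree decomposition must satisfy three properties: every vertex lies in some bag; for every edge, both endpoints lie together in some bag; and for every vertex, the bags containing it form a connected subtree. Here bags containing vertex 5 are not connected in the tree, so the decomposition is invalid.

No — bags containing vertex 5 are not connected in the tree.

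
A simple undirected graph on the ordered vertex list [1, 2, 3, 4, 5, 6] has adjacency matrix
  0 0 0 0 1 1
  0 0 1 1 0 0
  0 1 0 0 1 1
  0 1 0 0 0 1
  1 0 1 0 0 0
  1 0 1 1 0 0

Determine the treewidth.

2

A width-2 tree decomposition is:
Bags: B1 = {1, 5, 6}  B2 = {3, 5, 6}  B3 = {3, 4, 6}  B4 = {2, 3, 4}
Tree: B1–B2, B2–B3, B3–B4
The largest bag has 3 vertices, giving width 2; this decomposition certifies tw(G) ≤ 2. For the lower bound, G contains the cycle 1–5–3–6–1, so G is not a forest; only forests have treewidth ≤ 1, hence tw(G) ≥ 2. Therefore the treewidth is 2.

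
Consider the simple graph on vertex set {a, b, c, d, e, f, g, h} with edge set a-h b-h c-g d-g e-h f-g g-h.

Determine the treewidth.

1

A width-1 tree decomposition is:
Bags: B1 = {g, h}  B2 = {a, h}  B3 = {d, g}  B4 = {c, g}  B5 = {f, g}  B6 = {e, h}  B7 = {b, h}
Tree: B1–B2, B1–B3, B3–B4, B3–B5, B1–B6, B1–B7
The largest bag has 2 vertices, giving width 1; this decomposition certifies tw(G) ≤ 1. G has an edge, so its treewidth is at least 1. Therefore the treewidth is 1.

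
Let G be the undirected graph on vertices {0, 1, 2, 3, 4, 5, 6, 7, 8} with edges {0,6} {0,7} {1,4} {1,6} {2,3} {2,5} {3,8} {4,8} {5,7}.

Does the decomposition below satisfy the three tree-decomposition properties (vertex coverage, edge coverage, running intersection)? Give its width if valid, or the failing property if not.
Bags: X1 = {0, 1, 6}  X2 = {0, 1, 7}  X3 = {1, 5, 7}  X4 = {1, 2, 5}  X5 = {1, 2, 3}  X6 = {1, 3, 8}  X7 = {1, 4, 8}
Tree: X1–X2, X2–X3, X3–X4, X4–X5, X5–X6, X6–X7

Yes; width 2.

Vertex coverage: the bags together contain {0, 1, 2, 3, 4, 5, 6, 7, 8}, the full vertex set. Edge coverage: each edge of G has both endpoints in at least one bag. Running intersection: for every vertex, the bags containing it form a connected subtree. All three properties hold, so this is a valid tree decomposition of width max|bag| − 1 = 2, and hence tw(G) ≤ 2.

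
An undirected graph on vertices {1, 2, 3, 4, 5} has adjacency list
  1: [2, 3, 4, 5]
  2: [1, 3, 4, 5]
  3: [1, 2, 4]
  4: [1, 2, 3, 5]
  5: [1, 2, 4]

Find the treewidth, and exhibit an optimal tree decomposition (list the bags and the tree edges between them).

The largest bag has 4 vertices, giving width 3; this decomposition certifies tw(G) ≤ 3. For the lower bound, the 4 vertices {1, 2, 3, 4} are pairwise adjacent, and any tree decomposition puts a clique entirely inside one bag — forcing width ≥ 3. The upper and lower bounds meet at 3, so that is the treewidth.

Treewidth 3.
Bags: B1 = {1, 2, 4, 5}  B2 = {1, 2, 3, 4}
Tree: B1–B2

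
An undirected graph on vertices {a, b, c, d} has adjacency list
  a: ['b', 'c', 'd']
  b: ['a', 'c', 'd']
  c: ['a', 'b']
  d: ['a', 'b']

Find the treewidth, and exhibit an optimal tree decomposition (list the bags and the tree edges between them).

The largest bag has 3 vertices, giving width 2; this decomposition certifies tw(G) ≤ 2. On the other hand G contains the 3-clique {a, b, d}. A clique must lie in a single bag of any decomposition, so no decomposition can have width below 2. Combining the bounds, tw(G) = 2.

Treewidth 2.
Bags: B1 = {a, b, c}  B2 = {a, b, d}
Tree: B1–B2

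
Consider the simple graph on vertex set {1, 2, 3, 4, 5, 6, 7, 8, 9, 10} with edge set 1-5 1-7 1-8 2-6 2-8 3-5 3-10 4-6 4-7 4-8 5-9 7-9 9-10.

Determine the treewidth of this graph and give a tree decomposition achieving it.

Treewidth 2.
One such decomposition:
Bags: B1 = {3, 5, 10}  B2 = {5, 9, 10}  B3 = {1, 5, 9}  B4 = {1, 7, 9}  B5 = {1, 7, 8}  B6 = {4, 7, 8}  B7 = {2, 4, 8}  B8 = {2, 4, 6}
Tree: B1–B2, B2–B3, B3–B4, B4–B5, B5–B6, B6–B7, B7–B8

Each bag holds 3 vertices, so the decomposition has width 2, which upper-bounds the treewidth. For the lower bound, G contains the cycle 3–10–9–5–3, so G is not a forest; only forests have treewidth ≤ 1, hence tw(G) ≥ 2. Combining the bounds, tw(G) = 2.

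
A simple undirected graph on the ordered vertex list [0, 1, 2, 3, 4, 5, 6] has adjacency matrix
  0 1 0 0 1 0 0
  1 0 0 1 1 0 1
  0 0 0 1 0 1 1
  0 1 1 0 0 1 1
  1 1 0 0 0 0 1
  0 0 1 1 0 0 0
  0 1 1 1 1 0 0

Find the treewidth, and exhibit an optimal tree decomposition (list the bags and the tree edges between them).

Each bag holds 3 vertices, so the decomposition has width 2, which upper-bounds the treewidth. Conversely, {1, 3, 6} is a clique of size 3, and the vertices of any clique must share a bag in every tree decomposition; so some bag has ≥ 3 vertices and tw(G) ≥ 2. The upper and lower bounds meet at 2, so that is the treewidth.

Treewidth 2.
One such decomposition:
Bags: B1 = {1, 3, 6}  B2 = {1, 4, 6}  B3 = {0, 1, 4}  B4 = {2, 3, 6}  B5 = {2, 3, 5}
Tree: B1–B2, B2–B3, B1–B4, B4–B5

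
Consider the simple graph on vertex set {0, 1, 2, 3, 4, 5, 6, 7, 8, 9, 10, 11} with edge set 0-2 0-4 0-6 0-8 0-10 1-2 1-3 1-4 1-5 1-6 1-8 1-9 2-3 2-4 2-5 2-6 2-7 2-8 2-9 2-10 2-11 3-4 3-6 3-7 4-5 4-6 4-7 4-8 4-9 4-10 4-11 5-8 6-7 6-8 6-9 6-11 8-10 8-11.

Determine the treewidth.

A width-4 tree decomposition is:
Bags: B1 = {1, 2, 3, 4, 6}  B2 = {1, 2, 4, 6, 9}  B3 = {1, 2, 4, 6, 8}  B4 = {2, 4, 6, 8, 11}  B5 = {2, 3, 4, 6, 7}  B6 = {0, 2, 4, 6, 8}  B7 = {1, 2, 4, 5, 8}  B8 = {0, 2, 4, 8, 10}
Tree: B1–B2, B1–B3, B3–B4, B1–B5, B3–B6, B3–B7, B6–B8
Each bag holds 5 vertices, so the decomposition has width 4, which upper-bounds the treewidth. Conversely, {0, 2, 4, 8, 10} is a clique of size 5, and the vertices of any clique must share a bag in every tree decomposition; so some bag has ≥ 5 vertices and tw(G) ≥ 4. The upper and lower bounds meet at 4, so that is the treewidth.

4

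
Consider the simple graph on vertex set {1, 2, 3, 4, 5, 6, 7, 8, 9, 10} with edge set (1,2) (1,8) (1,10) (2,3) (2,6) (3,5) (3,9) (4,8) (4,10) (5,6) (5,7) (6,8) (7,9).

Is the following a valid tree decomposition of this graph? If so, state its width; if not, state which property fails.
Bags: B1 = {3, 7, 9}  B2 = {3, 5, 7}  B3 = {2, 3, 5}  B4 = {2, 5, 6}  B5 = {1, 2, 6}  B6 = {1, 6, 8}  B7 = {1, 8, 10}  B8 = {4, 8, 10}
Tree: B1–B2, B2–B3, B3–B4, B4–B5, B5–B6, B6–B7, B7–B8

Every vertex of G appears in some bag (union = {1, 2, 3, 4, 5, 6, 7, 8, 9, 10}); every edge is covered by a bag; and for each vertex v the set of bags containing v is connected in the bag tree. The decomposition is therefore valid. The largest bag has 3 vertices, so the width is 2.

Yes; width 2.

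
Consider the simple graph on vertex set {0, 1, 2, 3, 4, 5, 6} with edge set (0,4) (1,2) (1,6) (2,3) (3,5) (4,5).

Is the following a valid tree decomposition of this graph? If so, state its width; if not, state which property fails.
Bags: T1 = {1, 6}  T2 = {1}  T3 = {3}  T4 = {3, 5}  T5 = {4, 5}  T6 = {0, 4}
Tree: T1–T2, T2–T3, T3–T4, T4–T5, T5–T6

A tree decomposition must satisfy three properties: every vertex lies in some bag; for every edge, both endpoints lie together in some bag; and for every vertex, the bags containing it form a connected subtree. Here vertex 2 appears in no bag, so the decomposition is invalid.

No — vertex 2 appears in no bag.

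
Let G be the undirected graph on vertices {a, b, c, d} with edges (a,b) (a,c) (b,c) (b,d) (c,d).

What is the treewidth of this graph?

2

A width-2 tree decomposition is:
Bags: B1 = {b, c, d}  B2 = {a, b, c}
Tree: B1–B2
Each bag holds 3 vertices, so the decomposition has width 2, which upper-bounds the treewidth. For the lower bound, the 3 vertices {b, c, d} are pairwise adjacent, and any tree decomposition puts a clique entirely inside one bag — forcing width ≥ 2. The upper and lower bounds meet at 2, so that is the treewidth.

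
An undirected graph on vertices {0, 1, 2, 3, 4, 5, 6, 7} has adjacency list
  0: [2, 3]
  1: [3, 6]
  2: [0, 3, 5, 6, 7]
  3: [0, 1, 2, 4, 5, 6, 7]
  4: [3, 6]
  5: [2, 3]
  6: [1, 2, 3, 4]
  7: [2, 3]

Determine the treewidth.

2

A width-2 tree decomposition is:
Bags: B1 = {1, 3, 6}  B2 = {2, 3, 6}  B3 = {0, 2, 3}  B4 = {2, 3, 5}  B5 = {2, 3, 7}  B6 = {3, 4, 6}
Tree: B1–B2, B2–B3, B3–B4, B3–B5, B2–B6
Each bag holds 3 vertices, so the decomposition has width 2, which upper-bounds the treewidth. On the other hand G contains the 3-clique {1, 3, 6}. A clique must lie in a single bag of any decomposition, so no decomposition can have width below 2. Combining the bounds, tw(G) = 2.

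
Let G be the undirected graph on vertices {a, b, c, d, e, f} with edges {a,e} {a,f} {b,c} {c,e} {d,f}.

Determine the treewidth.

A width-1 tree decomposition is:
Bags: B1 = {b, c}  B2 = {c, e}  B3 = {a, e}  B4 = {a, f}  B5 = {d, f}
Tree: B1–B2, B2–B3, B3–B4, B4–B5
Each bag holds 2 vertices, so the decomposition has width 1, which upper-bounds the treewidth. Since G has at least one edge (e.g. b–c), it is not an edgeless graph, so tw(G) ≥ 1. Hence tw(G) = 1 exactly.

1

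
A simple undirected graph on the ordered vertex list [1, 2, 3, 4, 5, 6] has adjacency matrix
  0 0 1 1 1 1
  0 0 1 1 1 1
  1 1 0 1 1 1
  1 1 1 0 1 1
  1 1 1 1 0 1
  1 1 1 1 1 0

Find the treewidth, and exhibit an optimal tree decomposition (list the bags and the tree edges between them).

Every bag has size at most 5, so the width is 5 − 1 = 4 and tw(G) ≤ 4. Conversely, {1, 3, 4, 5, 6} is a clique of size 5, and the vertices of any clique must share a bag in every tree decomposition; so some bag has ≥ 5 vertices and tw(G) ≥ 4. The upper and lower bounds meet at 4, so that is the treewidth.

Treewidth 4.
One such decomposition:
Bags: B1 = {2, 3, 4, 5, 6}  B2 = {1, 3, 4, 5, 6}
Tree: B1–B2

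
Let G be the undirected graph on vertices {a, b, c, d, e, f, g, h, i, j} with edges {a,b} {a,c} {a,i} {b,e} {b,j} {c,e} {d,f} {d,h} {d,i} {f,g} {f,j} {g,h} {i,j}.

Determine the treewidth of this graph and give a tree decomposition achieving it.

Treewidth 2.
One optimal decomposition is:
Bags: B1 = {a, c, e}  B2 = {a, b, e}  B3 = {a, b, i}  B4 = {b, i, j}  B5 = {d, i, j}  B6 = {d, f, j}  B7 = {d, f, h}  B8 = {f, g, h}
Tree: B1–B2, B2–B3, B3–B4, B4–B5, B5–B6, B6–B7, B7–B8

Every bag has size at most 3, so the width is 3 − 1 = 2 and tw(G) ≤ 2. Since c–e–b–a–c is a cycle in G, G is not acyclic. Forests are exactly the graphs of treewidth ≤ 1, so tw(G) ≥ 2. Therefore the treewidth is 2.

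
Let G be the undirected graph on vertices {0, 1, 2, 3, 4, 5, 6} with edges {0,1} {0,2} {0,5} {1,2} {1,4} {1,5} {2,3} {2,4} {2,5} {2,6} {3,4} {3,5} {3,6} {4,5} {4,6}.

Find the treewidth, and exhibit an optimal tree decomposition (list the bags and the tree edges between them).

The largest bag has 4 vertices, giving width 3; this decomposition certifies tw(G) ≤ 3. Conversely, {0, 1, 2, 5} is a clique of size 4, and the vertices of any clique must share a bag in every tree decomposition; so some bag has ≥ 4 vertices and tw(G) ≥ 3. The upper and lower bounds meet at 3, so that is the treewidth.

Treewidth 3.
Bags: B1 = {0, 1, 2, 5}  B2 = {1, 2, 4, 5}  B3 = {2, 3, 4, 5}  B4 = {2, 3, 4, 6}
Tree: B1–B2, B2–B3, B3–B4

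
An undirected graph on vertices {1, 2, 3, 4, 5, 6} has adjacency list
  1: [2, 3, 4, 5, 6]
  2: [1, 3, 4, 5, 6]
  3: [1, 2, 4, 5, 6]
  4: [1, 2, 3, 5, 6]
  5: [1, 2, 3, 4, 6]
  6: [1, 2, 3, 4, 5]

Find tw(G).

A width-5 tree decomposition is:
Bags: B1 = {1, 2, 3, 4, 5, 6}
Tree: (single bag)
A single bag containing all 6 vertices is trivially a valid decomposition of width 5. For the lower bound, the 6 vertices {1, 2, 3, 4, 5, 6} are pairwise adjacent, and any tree decomposition puts a clique entirely inside one bag — forcing width ≥ 5. Hence tw(G) = 5 exactly.

5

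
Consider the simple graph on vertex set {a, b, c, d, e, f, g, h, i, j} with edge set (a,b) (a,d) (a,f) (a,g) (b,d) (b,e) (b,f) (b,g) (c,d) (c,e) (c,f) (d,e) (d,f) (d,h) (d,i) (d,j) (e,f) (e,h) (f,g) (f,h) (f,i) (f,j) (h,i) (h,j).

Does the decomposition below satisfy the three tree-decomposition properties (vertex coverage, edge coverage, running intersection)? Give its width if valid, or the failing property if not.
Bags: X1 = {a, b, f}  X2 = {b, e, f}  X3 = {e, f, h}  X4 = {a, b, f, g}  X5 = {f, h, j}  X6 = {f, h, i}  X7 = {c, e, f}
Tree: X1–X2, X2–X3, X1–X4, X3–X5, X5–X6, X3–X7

A tree decomposition must satisfy three properties: every vertex lies in some bag; for every edge, both endpoints lie together in some bag; and for every vertex, the bags containing it form a connected subtree. Here vertex d appears in no bag, so the decomposition is invalid.

No — vertex d appears in no bag.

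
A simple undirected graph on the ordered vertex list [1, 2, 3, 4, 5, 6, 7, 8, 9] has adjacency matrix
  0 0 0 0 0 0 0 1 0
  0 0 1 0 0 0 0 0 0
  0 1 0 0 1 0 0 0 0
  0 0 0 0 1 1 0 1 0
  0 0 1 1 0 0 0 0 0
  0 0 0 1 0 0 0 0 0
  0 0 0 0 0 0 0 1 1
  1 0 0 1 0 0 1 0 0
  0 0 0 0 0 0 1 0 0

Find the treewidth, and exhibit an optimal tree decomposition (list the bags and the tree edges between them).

Treewidth 1.
Bags: B1 = {4, 5}  B2 = {4, 6}  B3 = {4, 8}  B4 = {7, 8}  B5 = {7, 9}  B6 = {1, 8}  B7 = {3, 5}  B8 = {2, 3}
Tree: B1–B2, B1–B3, B3–B4, B4–B5, B4–B6, B1–B7, B7–B8

Every bag has size at most 2, so the width is 2 − 1 = 1 and tw(G) ≤ 1. Any graph with an edge has treewidth ≥ 1, and G has the edge 5–4. Combining the bounds, tw(G) = 1.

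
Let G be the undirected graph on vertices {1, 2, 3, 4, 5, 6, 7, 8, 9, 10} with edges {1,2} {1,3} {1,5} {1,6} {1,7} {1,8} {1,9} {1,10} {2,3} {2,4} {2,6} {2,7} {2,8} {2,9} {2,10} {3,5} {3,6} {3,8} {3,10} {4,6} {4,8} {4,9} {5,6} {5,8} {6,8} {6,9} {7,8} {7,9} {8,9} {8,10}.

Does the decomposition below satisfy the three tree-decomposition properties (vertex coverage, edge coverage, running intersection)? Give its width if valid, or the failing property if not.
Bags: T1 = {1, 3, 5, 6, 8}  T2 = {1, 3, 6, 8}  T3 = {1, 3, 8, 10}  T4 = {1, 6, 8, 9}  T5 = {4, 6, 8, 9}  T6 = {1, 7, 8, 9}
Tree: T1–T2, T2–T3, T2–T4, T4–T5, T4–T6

No — vertex 2 appears in no bag.

A tree decomposition must satisfy three properties: every vertex lies in some bag; for every edge, both endpoints lie together in some bag; and for every vertex, the bags containing it form a connected subtree. Here vertex 2 appears in no bag, so the decomposition is invalid.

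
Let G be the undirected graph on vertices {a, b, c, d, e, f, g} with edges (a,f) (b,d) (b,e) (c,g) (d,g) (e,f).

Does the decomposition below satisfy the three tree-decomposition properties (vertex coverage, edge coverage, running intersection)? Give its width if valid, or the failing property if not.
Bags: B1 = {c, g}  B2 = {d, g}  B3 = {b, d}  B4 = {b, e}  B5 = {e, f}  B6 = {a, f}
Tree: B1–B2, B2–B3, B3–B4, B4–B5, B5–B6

Yes; width 1.

Vertex coverage: the bags together contain {a, b, c, d, e, f, g}, the full vertex set. Edge coverage: each edge of G has both endpoints in at least one bag. Running intersection: for every vertex, the bags containing it form a connected subtree. All three properties hold, so this is a valid tree decomposition of width max|bag| − 1 = 1, and hence tw(G) ≤ 1.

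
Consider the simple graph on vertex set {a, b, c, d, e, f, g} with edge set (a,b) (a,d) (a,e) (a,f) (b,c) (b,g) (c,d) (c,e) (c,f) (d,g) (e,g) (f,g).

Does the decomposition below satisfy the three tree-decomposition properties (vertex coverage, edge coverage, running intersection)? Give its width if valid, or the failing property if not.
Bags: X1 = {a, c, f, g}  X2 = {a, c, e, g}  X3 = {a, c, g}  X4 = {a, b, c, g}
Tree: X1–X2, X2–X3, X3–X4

No — vertex d appears in no bag.

A tree decomposition must satisfy three properties: every vertex lies in some bag; for every edge, both endpoints lie together in some bag; and for every vertex, the bags containing it form a connected subtree. Here vertex d appears in no bag, so the decomposition is invalid.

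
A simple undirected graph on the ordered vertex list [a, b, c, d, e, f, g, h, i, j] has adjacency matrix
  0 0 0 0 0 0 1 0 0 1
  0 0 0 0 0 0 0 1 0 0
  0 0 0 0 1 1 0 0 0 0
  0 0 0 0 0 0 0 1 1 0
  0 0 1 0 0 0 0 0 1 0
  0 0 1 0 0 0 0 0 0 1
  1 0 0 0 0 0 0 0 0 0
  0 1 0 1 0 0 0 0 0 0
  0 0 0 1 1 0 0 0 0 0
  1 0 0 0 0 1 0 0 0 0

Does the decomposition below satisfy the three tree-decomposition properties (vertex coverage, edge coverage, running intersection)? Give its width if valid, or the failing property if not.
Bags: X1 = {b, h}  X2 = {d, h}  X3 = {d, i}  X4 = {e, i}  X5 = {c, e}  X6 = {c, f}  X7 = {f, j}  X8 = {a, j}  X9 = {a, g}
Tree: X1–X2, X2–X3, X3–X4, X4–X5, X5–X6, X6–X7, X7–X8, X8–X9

Yes; width 1.

Vertex coverage: the bags together contain {a, b, c, d, e, f, g, h, i, j}, the full vertex set. Edge coverage: each edge of G has both endpoints in at least one bag. Running intersection: for every vertex, the bags containing it form a connected subtree. All three properties hold, so this is a valid tree decomposition of width max|bag| − 1 = 1, and hence tw(G) ≤ 1.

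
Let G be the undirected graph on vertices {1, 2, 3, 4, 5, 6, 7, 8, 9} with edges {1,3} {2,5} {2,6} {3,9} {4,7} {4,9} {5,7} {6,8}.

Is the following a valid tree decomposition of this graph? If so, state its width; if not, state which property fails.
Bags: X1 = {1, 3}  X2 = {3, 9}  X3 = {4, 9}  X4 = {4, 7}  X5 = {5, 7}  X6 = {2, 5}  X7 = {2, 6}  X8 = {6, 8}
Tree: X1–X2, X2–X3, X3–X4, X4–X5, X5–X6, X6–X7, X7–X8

Yes; width 1.

Every vertex of G appears in some bag (union = {1, 2, 3, 4, 5, 6, 7, 8, 9}); every edge is covered by a bag; and for each vertex v the set of bags containing v is connected in the bag tree. The decomposition is therefore valid. The largest bag has 2 vertices, so the width is 1.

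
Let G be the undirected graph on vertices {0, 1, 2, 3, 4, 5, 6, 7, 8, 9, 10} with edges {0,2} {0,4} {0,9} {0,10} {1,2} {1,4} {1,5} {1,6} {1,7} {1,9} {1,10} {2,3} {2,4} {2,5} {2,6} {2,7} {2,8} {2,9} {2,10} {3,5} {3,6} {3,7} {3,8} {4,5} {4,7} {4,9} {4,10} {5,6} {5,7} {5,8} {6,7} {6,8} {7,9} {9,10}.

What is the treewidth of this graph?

A width-4 tree decomposition is:
Bags: B1 = {2, 3, 5, 6, 7}  B2 = {2, 3, 5, 6, 8}  B3 = {1, 2, 5, 6, 7}  B4 = {1, 2, 4, 5, 7}  B5 = {1, 2, 4, 7, 9}  B6 = {1, 2, 4, 9, 10}  B7 = {0, 2, 4, 9, 10}
Tree: B1–B2, B1–B3, B3–B4, B4–B5, B5–B6, B6–B7
Each bag holds 5 vertices, so the decomposition has width 4, which upper-bounds the treewidth. Conversely, {0, 2, 4, 9, 10} is a clique of size 5, and the vertices of any clique must share a bag in every tree decomposition; so some bag has ≥ 5 vertices and tw(G) ≥ 4. The upper and lower bounds meet at 4, so that is the treewidth.

4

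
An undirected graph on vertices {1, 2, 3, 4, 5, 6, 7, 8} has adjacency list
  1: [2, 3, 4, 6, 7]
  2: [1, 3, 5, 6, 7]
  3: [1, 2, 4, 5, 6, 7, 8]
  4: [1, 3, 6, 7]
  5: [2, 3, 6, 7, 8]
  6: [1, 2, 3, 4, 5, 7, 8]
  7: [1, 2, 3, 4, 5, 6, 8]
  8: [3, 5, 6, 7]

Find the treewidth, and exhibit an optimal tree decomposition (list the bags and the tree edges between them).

Treewidth 4.
Bags: B1 = {1, 3, 4, 6, 7}  B2 = {1, 2, 3, 6, 7}  B3 = {2, 3, 5, 6, 7}  B4 = {3, 5, 6, 7, 8}
Tree: B1–B2, B2–B3, B3–B4

The largest bag has 5 vertices, giving width 4; this decomposition certifies tw(G) ≤ 4. On the other hand G contains the 5-clique {3, 5, 6, 7, 8}. A clique must lie in a single bag of any decomposition, so no decomposition can have width below 4. Therefore the treewidth is 4.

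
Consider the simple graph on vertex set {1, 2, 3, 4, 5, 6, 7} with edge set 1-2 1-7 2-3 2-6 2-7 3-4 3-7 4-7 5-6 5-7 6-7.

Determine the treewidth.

2

A width-2 tree decomposition is:
Bags: B1 = {1, 2, 7}  B2 = {2, 6, 7}  B3 = {5, 6, 7}  B4 = {2, 3, 7}  B5 = {3, 4, 7}
Tree: B1–B2, B2–B3, B2–B4, B4–B5
Every bag has size at most 3, so the width is 3 − 1 = 2 and tw(G) ≤ 2. Conversely, {1, 2, 7} is a clique of size 3, and the vertices of any clique must share a bag in every tree decomposition; so some bag has ≥ 3 vertices and tw(G) ≥ 2. Hence tw(G) = 2 exactly.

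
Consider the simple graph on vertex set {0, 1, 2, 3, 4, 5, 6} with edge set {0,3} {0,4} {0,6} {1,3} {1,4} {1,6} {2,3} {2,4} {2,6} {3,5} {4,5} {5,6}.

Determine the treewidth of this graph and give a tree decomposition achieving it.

Every bag has size at most 4, so the width is 4 − 1 = 3 and tw(G) ≤ 3. For the lower bound: the 4 vertex sets {2,3}, {0,4}, {6}, {5} are disjoint, each induces a connected subgraph, and every pair is joined by at least one edge of G. Contracting each set to a single vertex therefore yields K_{4} as a minor, and since treewidth is minor-monotone, tw(G) ≥ tw(K_{4}) = 3. Hence tw(G) = 3 exactly.

Treewidth 3.
Bags: B1 = {2, 3, 4, 6}  B2 = {0, 3, 4, 6}  B3 = {3, 4, 5, 6}  B4 = {1, 3, 4, 6}
Tree: B1–B2, B2–B3, B3–B4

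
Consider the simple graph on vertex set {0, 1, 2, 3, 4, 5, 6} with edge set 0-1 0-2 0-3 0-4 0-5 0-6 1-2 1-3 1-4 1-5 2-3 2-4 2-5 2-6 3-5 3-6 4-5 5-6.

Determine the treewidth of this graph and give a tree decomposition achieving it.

The largest bag has 5 vertices, giving width 4; this decomposition certifies tw(G) ≤ 4. On the other hand G contains the 5-clique {0, 1, 2, 3, 5}. A clique must lie in a single bag of any decomposition, so no decomposition can have width below 4. Hence tw(G) = 4 exactly.

Treewidth 4.
Bags: B1 = {0, 2, 3, 5, 6}  B2 = {0, 1, 2, 3, 5}  B3 = {0, 1, 2, 4, 5}
Tree: B1–B2, B2–B3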